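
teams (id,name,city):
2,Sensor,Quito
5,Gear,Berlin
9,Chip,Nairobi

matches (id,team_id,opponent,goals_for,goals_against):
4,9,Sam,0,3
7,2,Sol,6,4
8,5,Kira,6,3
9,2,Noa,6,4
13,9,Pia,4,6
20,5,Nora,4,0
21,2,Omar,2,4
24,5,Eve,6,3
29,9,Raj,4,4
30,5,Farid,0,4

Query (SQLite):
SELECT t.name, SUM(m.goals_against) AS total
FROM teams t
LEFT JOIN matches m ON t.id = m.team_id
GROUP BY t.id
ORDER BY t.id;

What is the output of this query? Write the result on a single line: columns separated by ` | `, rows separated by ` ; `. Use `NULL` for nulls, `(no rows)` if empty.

Sensor | 12 ; Gear | 10 ; Chip | 13

LEFT JOIN keeps every teams row; unmatched ones get NULL for matches columns.
Group by teams.id and compute SUM(m.goals_against). SUM over an all-NULL group is NULL.
  2: ids {7, 9, 21} → SUM(m.goals_against)=12
  5: ids {8, 20, 24, 30} → SUM(m.goals_against)=10
  9: ids {4, 13, 29} → SUM(m.goals_against)=13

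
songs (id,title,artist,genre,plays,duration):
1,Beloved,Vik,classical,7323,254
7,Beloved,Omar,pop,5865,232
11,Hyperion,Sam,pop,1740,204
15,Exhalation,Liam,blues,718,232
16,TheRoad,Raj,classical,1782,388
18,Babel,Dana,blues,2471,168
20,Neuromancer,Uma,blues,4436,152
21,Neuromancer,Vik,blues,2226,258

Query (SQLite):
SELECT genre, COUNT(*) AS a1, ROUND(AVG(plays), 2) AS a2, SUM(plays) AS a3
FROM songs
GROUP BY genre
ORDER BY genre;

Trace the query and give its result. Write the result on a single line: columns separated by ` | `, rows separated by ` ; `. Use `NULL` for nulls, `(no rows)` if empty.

blues | 4 | 2462.75 | 9851 ; classical | 2 | 4552.5 | 9105 ; pop | 2 | 3802.5 | 7605

Group songs by genre.
Per group compute: COUNT(*), ROUND(AVG(plays), 2), SUM(plays).
  blues: ids {15, 18, 20, 21} → COUNT(*)=4, ROUND(AVG(plays), 2)=2462.75, SUM(plays)=9851
  classical: ids {1, 16} → COUNT(*)=2, ROUND(AVG(plays), 2)=4552.5, SUM(plays)=9105
  pop: ids {7, 11} → COUNT(*)=2, ROUND(AVG(plays), 2)=3802.5, SUM(plays)=7605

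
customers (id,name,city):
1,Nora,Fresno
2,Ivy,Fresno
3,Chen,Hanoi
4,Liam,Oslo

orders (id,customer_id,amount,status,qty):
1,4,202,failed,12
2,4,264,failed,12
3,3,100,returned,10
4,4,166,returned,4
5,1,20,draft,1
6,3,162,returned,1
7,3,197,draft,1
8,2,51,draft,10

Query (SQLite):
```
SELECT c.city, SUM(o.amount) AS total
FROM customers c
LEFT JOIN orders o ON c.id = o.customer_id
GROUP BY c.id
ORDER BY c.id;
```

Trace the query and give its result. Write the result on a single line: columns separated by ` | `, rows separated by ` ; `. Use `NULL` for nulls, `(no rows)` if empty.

Fresno | 20 ; Fresno | 51 ; Hanoi | 459 ; Oslo | 632

LEFT JOIN keeps every customers row; unmatched ones get NULL for orders columns.
Group by customers.id and compute SUM(o.amount). SUM over an all-NULL group is NULL.
  1: ids {5} → SUM(o.amount)=20
  2: ids {8} → SUM(o.amount)=51
  3: ids {3, 6, 7} → SUM(o.amount)=459
  4: ids {1, 2, 4} → SUM(o.amount)=632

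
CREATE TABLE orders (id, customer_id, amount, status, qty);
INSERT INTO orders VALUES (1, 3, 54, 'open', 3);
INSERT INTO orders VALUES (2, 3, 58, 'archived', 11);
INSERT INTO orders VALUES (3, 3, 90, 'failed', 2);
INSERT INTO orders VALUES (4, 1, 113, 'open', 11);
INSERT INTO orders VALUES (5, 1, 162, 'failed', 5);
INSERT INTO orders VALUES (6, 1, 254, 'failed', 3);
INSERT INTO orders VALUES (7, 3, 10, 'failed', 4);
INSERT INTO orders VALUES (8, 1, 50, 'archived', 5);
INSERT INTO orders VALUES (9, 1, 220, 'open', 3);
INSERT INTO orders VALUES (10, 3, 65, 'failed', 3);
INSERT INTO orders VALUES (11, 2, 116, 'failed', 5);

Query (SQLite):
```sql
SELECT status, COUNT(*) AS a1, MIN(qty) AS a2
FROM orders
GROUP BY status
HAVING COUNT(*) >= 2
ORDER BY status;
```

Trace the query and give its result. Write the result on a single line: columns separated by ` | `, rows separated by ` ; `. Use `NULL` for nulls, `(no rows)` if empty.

Group orders by status.
Per group compute: COUNT(*), MIN(qty).
HAVING: drop groups with fewer than 2 rows.
  archived: ids {2, 8} → COUNT(*)=2, MIN(qty)=5
  failed: ids {3, 5, 6, 7, 10, 11} → COUNT(*)=6, MIN(qty)=2
  open: ids {1, 4, 9} → COUNT(*)=3, MIN(qty)=3

archived | 2 | 5 ; failed | 6 | 2 ; open | 3 | 3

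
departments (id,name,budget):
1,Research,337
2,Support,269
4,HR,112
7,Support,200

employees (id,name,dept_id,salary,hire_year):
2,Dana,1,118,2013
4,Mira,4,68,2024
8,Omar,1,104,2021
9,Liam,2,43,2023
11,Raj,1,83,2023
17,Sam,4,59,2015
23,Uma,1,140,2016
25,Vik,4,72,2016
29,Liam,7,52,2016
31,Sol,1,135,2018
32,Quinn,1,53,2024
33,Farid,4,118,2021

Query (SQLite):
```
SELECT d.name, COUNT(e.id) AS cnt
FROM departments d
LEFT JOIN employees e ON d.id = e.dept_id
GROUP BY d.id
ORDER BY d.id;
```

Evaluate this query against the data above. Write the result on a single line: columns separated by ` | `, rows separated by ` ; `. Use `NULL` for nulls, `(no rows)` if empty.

Research | 6 ; Support | 1 ; HR | 4 ; Support | 1

LEFT JOIN keeps every departments row; unmatched ones get NULL for employees columns.
Group by departments.id and compute COUNT(e.id). COUNT(col) of an all-NULL group is 0.
  1: ids {2, 8, 11, 23, 31, 32} → COUNT(e.id)=6
  2: ids {9} → COUNT(e.id)=1
  4: ids {4, 17, 25, 33} → COUNT(e.id)=4
  7: ids {29} → COUNT(e.id)=1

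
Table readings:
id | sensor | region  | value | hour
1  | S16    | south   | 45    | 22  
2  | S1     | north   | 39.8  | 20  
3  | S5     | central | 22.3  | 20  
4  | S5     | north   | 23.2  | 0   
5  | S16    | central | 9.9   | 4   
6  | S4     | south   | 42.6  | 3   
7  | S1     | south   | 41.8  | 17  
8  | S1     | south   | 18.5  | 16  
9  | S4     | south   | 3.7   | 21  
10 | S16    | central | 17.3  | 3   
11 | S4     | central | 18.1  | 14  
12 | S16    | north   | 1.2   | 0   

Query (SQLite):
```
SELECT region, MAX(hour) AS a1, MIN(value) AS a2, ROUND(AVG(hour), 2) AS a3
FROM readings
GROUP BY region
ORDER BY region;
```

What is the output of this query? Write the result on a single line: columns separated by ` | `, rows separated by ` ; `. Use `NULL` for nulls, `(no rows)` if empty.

Group readings by region.
Per group compute: MAX(hour), MIN(value), ROUND(AVG(hour), 2).
  central: ids {3, 5, 10, 11} → MAX(hour)=20, MIN(value)=9.9, ROUND(AVG(hour), 2)=10.25
  north: ids {2, 4, 12} → MAX(hour)=20, MIN(value)=1.2, ROUND(AVG(hour), 2)=6.67
  south: ids {1, 6, 7, 8, 9} → MAX(hour)=22, MIN(value)=3.7, ROUND(AVG(hour), 2)=15.8

central | 20 | 9.9 | 10.25 ; north | 20 | 1.2 | 6.67 ; south | 22 | 3.7 | 15.8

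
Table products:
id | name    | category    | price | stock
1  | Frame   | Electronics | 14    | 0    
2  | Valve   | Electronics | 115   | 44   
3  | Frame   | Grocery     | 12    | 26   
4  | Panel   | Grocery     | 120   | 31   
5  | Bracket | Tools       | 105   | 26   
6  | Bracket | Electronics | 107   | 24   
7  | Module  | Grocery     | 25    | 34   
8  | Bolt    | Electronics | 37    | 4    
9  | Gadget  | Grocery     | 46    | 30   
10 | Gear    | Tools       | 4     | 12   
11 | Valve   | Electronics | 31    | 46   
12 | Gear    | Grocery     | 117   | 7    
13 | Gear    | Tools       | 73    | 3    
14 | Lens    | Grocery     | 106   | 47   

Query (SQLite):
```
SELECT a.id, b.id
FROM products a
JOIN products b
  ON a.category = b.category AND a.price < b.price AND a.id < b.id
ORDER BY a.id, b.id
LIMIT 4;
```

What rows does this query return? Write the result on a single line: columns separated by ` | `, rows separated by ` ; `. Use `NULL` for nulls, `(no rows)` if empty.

Pairs (a,b) with same category, a.price < b.price, a.id < b.id.
category groups: Electronics:{1,2,6,8,11} Grocery:{3,4,7,9,12,14} Tools:{5,10,13}
Ordered by (a.id, b.id); first 4.

1 | 2 ; 1 | 6 ; 1 | 8 ; 1 | 11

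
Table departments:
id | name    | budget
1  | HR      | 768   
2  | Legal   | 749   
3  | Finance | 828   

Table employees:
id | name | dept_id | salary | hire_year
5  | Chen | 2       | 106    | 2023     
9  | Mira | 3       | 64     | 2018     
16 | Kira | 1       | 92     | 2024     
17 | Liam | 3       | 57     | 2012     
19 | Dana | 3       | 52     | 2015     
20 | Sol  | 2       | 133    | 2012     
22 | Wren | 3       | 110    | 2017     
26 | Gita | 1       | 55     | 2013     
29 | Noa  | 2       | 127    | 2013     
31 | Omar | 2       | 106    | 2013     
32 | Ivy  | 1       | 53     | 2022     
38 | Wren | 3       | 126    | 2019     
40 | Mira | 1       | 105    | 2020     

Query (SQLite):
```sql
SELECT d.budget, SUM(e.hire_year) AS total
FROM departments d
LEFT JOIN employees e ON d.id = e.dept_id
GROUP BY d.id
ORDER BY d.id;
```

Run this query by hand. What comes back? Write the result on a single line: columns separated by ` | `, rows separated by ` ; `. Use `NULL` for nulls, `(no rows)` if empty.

LEFT JOIN keeps every departments row; unmatched ones get NULL for employees columns.
Group by departments.id and compute SUM(e.hire_year). SUM over an all-NULL group is NULL.
  1: ids {16, 26, 32, 40} → SUM(e.hire_year)=8079
  2: ids {5, 20, 29, 31} → SUM(e.hire_year)=8061
  3: ids {9, 17, 19, 22, 38} → SUM(e.hire_year)=10081

768 | 8079 ; 749 | 8061 ; 828 | 10081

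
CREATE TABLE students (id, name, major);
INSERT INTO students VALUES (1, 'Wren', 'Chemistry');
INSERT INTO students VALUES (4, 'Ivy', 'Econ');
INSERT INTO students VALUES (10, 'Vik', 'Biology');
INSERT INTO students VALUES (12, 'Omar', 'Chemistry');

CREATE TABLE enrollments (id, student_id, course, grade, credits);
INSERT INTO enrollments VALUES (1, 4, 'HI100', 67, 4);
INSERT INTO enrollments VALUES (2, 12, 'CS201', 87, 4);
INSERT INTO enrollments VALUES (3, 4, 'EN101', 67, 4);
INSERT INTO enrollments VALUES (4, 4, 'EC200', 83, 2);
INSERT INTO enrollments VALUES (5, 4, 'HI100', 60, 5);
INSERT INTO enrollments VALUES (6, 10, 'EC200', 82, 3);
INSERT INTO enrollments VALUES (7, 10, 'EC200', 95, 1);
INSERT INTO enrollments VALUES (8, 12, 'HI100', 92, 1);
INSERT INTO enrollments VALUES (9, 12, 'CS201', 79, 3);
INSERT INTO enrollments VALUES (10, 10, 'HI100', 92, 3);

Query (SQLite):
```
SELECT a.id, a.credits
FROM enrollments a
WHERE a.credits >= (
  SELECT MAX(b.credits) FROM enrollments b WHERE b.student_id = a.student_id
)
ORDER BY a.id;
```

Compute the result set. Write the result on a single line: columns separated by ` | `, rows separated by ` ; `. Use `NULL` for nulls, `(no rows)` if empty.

For each enrollments row a, compute MAX(credits) over rows sharing a.student_id.
Keep row a if a.credits >= that per-group MAX.
  student_id=4: MAX(credits) = 5
  student_id=10: MAX(credits) = 3
  student_id=12: MAX(credits) = 4

2 | 4 ; 5 | 5 ; 6 | 3 ; 10 | 3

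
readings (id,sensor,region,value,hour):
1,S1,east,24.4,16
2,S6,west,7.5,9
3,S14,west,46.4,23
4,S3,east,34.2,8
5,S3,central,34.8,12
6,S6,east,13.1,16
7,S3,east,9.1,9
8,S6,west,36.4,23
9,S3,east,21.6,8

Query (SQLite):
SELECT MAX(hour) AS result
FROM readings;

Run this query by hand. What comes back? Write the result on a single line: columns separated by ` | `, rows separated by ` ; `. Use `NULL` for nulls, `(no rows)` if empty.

All hour values: [16, 9, 23, 8, 12, 16, 9, 23, 8].
MAX of non-NULL values = 23.

23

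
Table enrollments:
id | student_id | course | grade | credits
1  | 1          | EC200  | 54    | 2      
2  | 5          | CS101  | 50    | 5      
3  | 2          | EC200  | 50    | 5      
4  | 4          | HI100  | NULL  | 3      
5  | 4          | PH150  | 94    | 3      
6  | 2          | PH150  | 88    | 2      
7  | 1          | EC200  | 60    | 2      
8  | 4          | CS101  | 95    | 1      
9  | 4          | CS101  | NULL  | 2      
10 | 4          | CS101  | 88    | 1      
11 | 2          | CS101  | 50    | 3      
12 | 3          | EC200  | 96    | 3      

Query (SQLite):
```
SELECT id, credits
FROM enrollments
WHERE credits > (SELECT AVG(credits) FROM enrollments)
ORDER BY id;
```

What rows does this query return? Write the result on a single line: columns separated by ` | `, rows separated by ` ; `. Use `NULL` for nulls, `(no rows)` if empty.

Scalar subquery: AVG(credits) over all enrollments rows = 2.666667 (≈; comparison uses full precision).
Keep rows where credits > that value.

2 | 5 ; 3 | 5 ; 4 | 3 ; 5 | 3 ; 11 | 3 ; 12 | 3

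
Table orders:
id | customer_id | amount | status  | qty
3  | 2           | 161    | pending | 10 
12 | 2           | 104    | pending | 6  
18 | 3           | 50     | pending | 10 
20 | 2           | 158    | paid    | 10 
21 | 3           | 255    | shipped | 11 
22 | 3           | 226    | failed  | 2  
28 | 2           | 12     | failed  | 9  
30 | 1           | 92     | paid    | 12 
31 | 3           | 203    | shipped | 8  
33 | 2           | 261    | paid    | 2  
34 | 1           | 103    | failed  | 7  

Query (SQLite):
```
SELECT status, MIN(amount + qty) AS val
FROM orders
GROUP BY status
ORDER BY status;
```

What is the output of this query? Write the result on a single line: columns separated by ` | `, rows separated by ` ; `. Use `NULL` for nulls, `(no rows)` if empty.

For each row compute amount + qty.
Group by status; take MIN of the expression per group.
  failed: ids {22, 28, 34} → MIN(amount + qty)=21
  paid: ids {20, 30, 33} → MIN(amount + qty)=104
  pending: ids {3, 12, 18} → MIN(amount + qty)=60
  shipped: ids {21, 31} → MIN(amount + qty)=211

failed | 21 ; paid | 104 ; pending | 60 ; shipped | 211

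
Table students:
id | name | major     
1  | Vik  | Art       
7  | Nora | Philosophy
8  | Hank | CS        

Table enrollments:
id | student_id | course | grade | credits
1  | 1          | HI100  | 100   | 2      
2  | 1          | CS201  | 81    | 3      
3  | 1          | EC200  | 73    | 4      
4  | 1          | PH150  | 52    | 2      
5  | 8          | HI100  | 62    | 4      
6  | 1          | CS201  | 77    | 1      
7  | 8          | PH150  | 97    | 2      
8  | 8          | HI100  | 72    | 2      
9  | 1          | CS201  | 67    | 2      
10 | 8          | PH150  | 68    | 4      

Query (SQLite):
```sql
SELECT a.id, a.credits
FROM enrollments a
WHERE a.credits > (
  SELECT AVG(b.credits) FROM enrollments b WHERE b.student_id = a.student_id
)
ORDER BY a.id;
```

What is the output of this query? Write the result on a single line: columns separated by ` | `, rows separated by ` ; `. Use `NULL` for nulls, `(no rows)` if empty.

For each enrollments row a, compute AVG(credits) over rows sharing a.student_id.
Keep row a if a.credits > that per-group AVG.
  student_id=1: AVG(credits) = 2.333333
  student_id=8: AVG(credits) = 3.0

2 | 3 ; 3 | 4 ; 5 | 4 ; 10 | 4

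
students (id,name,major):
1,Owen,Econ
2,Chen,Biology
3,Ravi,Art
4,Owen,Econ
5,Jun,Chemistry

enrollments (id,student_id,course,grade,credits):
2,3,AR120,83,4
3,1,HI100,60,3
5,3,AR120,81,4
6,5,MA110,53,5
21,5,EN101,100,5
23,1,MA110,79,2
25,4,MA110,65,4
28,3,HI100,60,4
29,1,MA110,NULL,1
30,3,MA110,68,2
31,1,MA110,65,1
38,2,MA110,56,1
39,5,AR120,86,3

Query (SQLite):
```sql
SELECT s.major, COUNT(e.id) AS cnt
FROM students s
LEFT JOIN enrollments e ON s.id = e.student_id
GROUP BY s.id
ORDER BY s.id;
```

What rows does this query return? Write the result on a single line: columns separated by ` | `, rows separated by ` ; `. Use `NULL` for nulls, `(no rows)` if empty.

Econ | 4 ; Biology | 1 ; Art | 4 ; Econ | 1 ; Chemistry | 3

LEFT JOIN keeps every students row; unmatched ones get NULL for enrollments columns.
Group by students.id and compute COUNT(e.id). COUNT(col) of an all-NULL group is 0.
  1: ids {3, 23, 29, 31} → COUNT(e.id)=4
  2: ids {38} → COUNT(e.id)=1
  3: ids {2, 5, 28, 30} → COUNT(e.id)=4
  4: ids {25} → COUNT(e.id)=1
  5: ids {6, 21, 39} → COUNT(e.id)=3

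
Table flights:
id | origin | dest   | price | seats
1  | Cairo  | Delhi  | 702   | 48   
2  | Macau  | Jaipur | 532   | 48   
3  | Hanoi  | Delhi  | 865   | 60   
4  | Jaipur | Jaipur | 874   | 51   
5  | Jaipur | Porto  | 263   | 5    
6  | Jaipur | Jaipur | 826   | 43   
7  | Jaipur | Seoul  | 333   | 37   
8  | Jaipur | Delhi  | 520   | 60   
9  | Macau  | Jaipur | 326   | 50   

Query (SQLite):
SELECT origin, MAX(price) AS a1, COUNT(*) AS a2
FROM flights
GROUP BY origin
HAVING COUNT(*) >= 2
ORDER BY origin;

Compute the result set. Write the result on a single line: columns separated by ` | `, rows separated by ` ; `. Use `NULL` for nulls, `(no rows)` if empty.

Jaipur | 874 | 5 ; Macau | 532 | 2

Group flights by origin.
Per group compute: MAX(price), COUNT(*).
HAVING: drop groups with fewer than 2 rows.
  Cairo: ids {1} → MAX(price)=702, COUNT(*)=1
  Hanoi: ids {3} → MAX(price)=865, COUNT(*)=1
  Jaipur: ids {4, 5, 6, 7, 8} → MAX(price)=874, COUNT(*)=5
  Macau: ids {2, 9} → MAX(price)=532, COUNT(*)=2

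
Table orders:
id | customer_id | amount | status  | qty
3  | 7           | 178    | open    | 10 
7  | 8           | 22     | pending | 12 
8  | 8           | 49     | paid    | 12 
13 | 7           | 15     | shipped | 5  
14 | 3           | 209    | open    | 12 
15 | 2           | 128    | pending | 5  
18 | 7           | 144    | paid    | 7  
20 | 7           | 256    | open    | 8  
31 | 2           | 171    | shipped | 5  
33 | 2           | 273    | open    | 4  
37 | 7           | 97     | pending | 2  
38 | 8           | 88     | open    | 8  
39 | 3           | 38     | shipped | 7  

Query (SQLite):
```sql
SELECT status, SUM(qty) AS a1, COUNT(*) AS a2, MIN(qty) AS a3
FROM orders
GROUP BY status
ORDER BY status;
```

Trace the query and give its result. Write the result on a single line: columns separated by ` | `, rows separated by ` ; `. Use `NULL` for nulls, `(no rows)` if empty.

open | 42 | 5 | 4 ; paid | 19 | 2 | 7 ; pending | 19 | 3 | 2 ; shipped | 17 | 3 | 5

Group orders by status.
Per group compute: SUM(qty), COUNT(*), MIN(qty).
  open: ids {3, 14, 20, 33, 38} → SUM(qty)=42, COUNT(*)=5, MIN(qty)=4
  paid: ids {8, 18} → SUM(qty)=19, COUNT(*)=2, MIN(qty)=7
  pending: ids {7, 15, 37} → SUM(qty)=19, COUNT(*)=3, MIN(qty)=2
  shipped: ids {13, 31, 39} → SUM(qty)=17, COUNT(*)=3, MIN(qty)=5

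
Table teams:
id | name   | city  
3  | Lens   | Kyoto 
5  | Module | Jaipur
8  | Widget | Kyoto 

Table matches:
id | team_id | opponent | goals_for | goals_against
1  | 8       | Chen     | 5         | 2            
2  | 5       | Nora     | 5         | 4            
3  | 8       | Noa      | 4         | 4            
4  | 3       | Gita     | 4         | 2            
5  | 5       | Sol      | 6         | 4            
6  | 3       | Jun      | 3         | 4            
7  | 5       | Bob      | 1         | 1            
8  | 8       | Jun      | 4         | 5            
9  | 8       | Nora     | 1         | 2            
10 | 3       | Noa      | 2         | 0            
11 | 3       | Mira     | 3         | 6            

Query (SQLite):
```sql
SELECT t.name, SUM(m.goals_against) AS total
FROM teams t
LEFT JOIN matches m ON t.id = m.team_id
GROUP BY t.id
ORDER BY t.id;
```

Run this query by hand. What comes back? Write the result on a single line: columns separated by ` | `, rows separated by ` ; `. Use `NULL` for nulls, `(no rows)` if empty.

LEFT JOIN keeps every teams row; unmatched ones get NULL for matches columns.
Group by teams.id and compute SUM(m.goals_against). SUM over an all-NULL group is NULL.
  3: ids {4, 6, 10, 11} → SUM(m.goals_against)=12
  5: ids {2, 5, 7} → SUM(m.goals_against)=9
  8: ids {1, 3, 8, 9} → SUM(m.goals_against)=13

Lens | 12 ; Module | 9 ; Widget | 13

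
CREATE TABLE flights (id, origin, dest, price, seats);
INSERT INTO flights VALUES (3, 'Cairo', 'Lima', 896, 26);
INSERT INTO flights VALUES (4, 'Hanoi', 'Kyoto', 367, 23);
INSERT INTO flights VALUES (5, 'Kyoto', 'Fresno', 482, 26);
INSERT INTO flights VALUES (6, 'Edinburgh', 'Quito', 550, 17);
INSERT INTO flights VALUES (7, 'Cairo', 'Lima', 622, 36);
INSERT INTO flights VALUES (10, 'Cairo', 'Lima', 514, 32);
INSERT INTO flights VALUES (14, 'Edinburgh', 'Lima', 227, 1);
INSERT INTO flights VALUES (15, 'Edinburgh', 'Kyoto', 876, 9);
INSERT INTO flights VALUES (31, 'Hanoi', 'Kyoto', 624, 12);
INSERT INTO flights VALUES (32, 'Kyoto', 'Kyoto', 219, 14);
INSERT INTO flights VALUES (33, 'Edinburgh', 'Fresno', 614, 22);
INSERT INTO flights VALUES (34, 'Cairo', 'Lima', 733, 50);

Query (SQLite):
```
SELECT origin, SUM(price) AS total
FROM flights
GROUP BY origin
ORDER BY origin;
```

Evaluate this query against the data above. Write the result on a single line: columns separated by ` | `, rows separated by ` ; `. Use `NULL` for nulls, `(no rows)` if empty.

Cairo | 2765 ; Edinburgh | 2267 ; Hanoi | 991 ; Kyoto | 701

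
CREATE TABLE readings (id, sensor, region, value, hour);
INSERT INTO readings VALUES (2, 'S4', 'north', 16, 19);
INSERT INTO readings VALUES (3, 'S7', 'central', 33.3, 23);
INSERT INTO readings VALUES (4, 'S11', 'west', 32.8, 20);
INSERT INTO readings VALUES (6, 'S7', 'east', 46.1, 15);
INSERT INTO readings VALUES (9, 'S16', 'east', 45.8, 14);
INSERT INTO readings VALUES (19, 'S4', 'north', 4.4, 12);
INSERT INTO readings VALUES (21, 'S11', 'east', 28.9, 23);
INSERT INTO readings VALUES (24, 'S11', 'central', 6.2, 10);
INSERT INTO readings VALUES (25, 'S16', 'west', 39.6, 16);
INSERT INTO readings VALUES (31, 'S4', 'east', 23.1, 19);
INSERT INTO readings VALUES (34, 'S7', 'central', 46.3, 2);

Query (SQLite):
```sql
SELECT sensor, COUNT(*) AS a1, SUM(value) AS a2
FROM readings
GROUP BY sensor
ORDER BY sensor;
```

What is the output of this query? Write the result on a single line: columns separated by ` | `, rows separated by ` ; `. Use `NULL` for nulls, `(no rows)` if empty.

S11 | 3 | 67.9 ; S16 | 2 | 85.4 ; S4 | 3 | 43.5 ; S7 | 3 | 125.7

Group readings by sensor.
Per group compute: COUNT(*), SUM(value).
  S11: ids {4, 21, 24} → COUNT(*)=3, SUM(value)=67.9
  S16: ids {9, 25} → COUNT(*)=2, SUM(value)=85.4
  S4: ids {2, 19, 31} → COUNT(*)=3, SUM(value)=43.5
  S7: ids {3, 6, 34} → COUNT(*)=3, SUM(value)=125.7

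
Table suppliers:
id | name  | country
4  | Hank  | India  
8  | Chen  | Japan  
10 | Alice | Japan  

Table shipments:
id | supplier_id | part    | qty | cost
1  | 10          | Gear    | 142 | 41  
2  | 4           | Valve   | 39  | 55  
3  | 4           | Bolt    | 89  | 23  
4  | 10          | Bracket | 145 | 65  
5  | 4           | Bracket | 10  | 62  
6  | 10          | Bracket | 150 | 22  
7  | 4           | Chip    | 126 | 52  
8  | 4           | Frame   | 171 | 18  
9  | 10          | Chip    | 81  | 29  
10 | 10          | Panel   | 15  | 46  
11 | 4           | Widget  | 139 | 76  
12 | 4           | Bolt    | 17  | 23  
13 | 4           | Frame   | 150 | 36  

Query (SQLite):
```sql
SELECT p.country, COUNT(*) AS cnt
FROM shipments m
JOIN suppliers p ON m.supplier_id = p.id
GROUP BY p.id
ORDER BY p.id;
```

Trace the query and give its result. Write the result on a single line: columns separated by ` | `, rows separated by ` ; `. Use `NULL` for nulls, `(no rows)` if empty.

India | 8 ; Japan | 5

Join each shipments row to its suppliers via supplier_id.
Group joined rows by suppliers.id; compute COUNT(*) per group.
  4: ids {2, 3, 5, 7, 8, 11, 12, 13} → COUNT(*)=8
  10: ids {1, 4, 6, 9, 10} → COUNT(*)=5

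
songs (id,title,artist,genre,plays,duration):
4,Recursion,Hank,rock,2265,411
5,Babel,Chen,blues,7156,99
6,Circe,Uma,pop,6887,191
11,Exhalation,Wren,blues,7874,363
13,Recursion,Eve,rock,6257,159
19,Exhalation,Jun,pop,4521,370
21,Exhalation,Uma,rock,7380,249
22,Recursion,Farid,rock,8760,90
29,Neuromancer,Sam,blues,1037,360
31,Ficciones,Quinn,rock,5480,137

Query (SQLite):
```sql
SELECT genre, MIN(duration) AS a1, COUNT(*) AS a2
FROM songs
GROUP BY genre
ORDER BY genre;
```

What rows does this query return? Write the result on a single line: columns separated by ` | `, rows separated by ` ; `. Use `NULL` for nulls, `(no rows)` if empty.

blues | 99 | 3 ; pop | 191 | 2 ; rock | 90 | 5

Group songs by genre.
Per group compute: MIN(duration), COUNT(*).
  blues: ids {5, 11, 29} → MIN(duration)=99, COUNT(*)=3
  pop: ids {6, 19} → MIN(duration)=191, COUNT(*)=2
  rock: ids {4, 13, 21, 22, 31} → MIN(duration)=90, COUNT(*)=5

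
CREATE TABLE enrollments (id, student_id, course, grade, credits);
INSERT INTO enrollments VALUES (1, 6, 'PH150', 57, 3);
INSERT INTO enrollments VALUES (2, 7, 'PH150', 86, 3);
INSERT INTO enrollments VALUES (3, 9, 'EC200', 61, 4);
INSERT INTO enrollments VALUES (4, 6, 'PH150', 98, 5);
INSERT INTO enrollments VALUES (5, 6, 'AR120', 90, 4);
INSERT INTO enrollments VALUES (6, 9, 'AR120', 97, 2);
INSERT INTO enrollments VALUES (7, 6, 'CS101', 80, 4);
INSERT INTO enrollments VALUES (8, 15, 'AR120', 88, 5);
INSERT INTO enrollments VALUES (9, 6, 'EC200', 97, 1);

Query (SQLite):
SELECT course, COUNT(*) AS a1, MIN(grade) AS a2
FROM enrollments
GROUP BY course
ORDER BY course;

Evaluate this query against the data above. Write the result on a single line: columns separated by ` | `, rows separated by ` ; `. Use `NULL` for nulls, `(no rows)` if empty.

Group enrollments by course.
Per group compute: COUNT(*), MIN(grade).
  AR120: ids {5, 6, 8} → COUNT(*)=3, MIN(grade)=88
  CS101: ids {7} → COUNT(*)=1, MIN(grade)=80
  EC200: ids {3, 9} → COUNT(*)=2, MIN(grade)=61
  PH150: ids {1, 2, 4} → COUNT(*)=3, MIN(grade)=57

AR120 | 3 | 88 ; CS101 | 1 | 80 ; EC200 | 2 | 61 ; PH150 | 3 | 57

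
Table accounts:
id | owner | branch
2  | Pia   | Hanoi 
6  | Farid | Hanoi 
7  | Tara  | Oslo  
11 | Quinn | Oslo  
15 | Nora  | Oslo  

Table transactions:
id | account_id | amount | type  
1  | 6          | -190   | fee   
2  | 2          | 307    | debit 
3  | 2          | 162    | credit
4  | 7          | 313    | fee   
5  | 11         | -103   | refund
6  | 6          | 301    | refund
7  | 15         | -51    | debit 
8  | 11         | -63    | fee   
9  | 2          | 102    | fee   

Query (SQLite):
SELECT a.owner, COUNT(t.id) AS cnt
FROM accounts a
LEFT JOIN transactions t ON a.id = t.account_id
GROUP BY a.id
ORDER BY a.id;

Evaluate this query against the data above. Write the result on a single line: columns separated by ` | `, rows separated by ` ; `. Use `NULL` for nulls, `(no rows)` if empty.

Pia | 3 ; Farid | 2 ; Tara | 1 ; Quinn | 2 ; Nora | 1

LEFT JOIN keeps every accounts row; unmatched ones get NULL for transactions columns.
Group by accounts.id and compute COUNT(t.id). COUNT(col) of an all-NULL group is 0.
  2: ids {2, 3, 9} → COUNT(t.id)=3
  6: ids {1, 6} → COUNT(t.id)=2
  7: ids {4} → COUNT(t.id)=1
  11: ids {5, 8} → COUNT(t.id)=2
  15: ids {7} → COUNT(t.id)=1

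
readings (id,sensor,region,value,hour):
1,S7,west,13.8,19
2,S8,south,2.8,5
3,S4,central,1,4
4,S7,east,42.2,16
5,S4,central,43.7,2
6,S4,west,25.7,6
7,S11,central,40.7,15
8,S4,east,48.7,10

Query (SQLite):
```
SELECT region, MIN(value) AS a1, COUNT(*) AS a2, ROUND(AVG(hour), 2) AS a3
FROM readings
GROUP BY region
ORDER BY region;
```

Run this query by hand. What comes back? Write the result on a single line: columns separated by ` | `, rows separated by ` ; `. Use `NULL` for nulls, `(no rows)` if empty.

Group readings by region.
Per group compute: MIN(value), COUNT(*), ROUND(AVG(hour), 2).
  central: ids {3, 5, 7} → MIN(value)=1, COUNT(*)=3, ROUND(AVG(hour), 2)=7
  east: ids {4, 8} → MIN(value)=42.2, COUNT(*)=2, ROUND(AVG(hour), 2)=13
  south: ids {2} → MIN(value)=2.8, COUNT(*)=1, ROUND(AVG(hour), 2)=5
  west: ids {1, 6} → MIN(value)=13.8, COUNT(*)=2, ROUND(AVG(hour), 2)=12.5

central | 1 | 3 | 7 ; east | 42.2 | 2 | 13 ; south | 2.8 | 1 | 5 ; west | 13.8 | 2 | 12.5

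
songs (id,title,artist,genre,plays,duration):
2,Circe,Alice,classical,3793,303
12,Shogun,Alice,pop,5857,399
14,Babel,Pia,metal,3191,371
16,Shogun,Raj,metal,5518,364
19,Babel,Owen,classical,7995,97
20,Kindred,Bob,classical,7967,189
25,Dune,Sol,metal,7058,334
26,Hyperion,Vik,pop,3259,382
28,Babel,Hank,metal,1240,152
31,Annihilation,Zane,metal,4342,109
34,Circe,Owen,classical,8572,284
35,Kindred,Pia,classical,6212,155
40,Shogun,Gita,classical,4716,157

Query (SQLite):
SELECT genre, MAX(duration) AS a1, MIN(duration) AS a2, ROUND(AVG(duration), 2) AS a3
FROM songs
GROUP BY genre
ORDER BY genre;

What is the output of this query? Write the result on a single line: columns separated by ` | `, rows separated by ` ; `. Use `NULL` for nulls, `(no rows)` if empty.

classical | 303 | 97 | 197.5 ; metal | 371 | 109 | 266 ; pop | 399 | 382 | 390.5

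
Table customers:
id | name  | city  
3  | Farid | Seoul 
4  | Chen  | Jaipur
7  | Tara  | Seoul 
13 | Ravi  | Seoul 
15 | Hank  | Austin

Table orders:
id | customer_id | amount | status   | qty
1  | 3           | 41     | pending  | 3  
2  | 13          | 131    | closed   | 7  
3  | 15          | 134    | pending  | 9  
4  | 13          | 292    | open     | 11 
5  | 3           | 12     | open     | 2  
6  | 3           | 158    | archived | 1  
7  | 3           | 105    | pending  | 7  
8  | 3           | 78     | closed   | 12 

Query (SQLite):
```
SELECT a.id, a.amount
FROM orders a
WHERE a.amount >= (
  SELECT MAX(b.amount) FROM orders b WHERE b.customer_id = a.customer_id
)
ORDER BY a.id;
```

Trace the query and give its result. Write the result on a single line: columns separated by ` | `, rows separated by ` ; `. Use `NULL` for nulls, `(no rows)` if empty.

3 | 134 ; 4 | 292 ; 6 | 158

For each orders row a, compute MAX(amount) over rows sharing a.customer_id.
Keep row a if a.amount >= that per-group MAX.
  customer_id=3: MAX(amount) = 158
  customer_id=13: MAX(amount) = 292
  customer_id=15: MAX(amount) = 134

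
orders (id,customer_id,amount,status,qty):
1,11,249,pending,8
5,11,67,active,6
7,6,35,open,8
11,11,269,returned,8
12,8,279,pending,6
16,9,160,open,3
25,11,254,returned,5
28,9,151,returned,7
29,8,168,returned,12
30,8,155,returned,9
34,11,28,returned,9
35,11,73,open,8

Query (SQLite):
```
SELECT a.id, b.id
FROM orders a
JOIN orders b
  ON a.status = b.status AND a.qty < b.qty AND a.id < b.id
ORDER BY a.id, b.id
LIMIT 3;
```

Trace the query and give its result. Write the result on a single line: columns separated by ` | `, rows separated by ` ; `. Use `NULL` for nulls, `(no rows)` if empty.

11 | 29 ; 11 | 30 ; 11 | 34

Pairs (a,b) with same status, a.qty < b.qty, a.id < b.id.
status groups: active:{5} open:{7,16,35} pending:{1,12} returned:{11,25,28,29,30,34}
Ordered by (a.id, b.id); first 3.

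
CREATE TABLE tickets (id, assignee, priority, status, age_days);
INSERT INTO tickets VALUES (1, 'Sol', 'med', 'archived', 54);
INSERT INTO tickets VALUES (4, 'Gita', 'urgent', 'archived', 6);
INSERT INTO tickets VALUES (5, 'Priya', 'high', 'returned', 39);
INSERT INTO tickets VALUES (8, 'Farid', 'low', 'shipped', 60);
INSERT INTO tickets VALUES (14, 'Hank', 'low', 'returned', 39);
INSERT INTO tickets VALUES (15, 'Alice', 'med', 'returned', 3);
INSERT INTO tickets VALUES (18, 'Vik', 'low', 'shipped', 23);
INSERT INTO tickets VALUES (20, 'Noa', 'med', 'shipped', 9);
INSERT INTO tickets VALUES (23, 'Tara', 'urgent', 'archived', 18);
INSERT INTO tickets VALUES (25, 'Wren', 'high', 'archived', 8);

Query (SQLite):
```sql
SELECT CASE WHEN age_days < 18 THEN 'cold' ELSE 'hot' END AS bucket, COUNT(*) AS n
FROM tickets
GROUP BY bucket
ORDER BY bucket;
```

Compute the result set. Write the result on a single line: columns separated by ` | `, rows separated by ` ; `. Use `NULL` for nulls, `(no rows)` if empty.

Bucket rows by age_days < 18 → 'cold' else 'hot'; count each bucket.

cold | 4 ; hot | 6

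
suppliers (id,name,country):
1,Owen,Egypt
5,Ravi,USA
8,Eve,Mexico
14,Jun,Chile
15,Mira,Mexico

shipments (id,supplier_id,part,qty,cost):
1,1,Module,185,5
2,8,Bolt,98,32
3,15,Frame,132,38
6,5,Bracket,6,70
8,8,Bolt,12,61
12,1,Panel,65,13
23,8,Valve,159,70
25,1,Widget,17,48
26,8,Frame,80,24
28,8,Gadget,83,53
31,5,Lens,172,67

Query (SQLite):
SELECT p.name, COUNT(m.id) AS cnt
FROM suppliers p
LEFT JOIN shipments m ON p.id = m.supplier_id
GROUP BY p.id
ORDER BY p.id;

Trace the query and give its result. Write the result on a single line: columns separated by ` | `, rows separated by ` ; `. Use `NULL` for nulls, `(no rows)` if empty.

Owen | 3 ; Ravi | 2 ; Eve | 5 ; Jun | 0 ; Mira | 1

LEFT JOIN keeps every suppliers row; unmatched ones get NULL for shipments columns.
Group by suppliers.id and compute COUNT(m.id). COUNT(col) of an all-NULL group is 0.
  1: ids {1, 12, 25} → COUNT(m.id)=3
  5: ids {6, 31} → COUNT(m.id)=2
  8: ids {2, 8, 23, 26, 28} → COUNT(m.id)=5
  14: ids {—} → COUNT(m.id)=0
  15: ids {3} → COUNT(m.id)=1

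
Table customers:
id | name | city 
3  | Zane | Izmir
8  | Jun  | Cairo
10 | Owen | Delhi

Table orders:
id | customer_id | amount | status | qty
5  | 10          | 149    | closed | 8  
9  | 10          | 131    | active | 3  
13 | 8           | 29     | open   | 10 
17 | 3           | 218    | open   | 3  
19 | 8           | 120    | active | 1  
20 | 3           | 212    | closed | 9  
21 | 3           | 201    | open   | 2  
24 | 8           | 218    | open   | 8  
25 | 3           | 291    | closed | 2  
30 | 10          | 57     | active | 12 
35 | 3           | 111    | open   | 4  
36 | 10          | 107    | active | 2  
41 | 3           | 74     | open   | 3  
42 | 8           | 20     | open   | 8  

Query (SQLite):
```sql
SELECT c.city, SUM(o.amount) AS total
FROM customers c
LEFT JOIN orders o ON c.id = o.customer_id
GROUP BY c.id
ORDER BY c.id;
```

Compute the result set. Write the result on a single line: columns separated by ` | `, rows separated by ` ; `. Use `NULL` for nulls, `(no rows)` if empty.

Izmir | 1107 ; Cairo | 387 ; Delhi | 444

LEFT JOIN keeps every customers row; unmatched ones get NULL for orders columns.
Group by customers.id and compute SUM(o.amount). SUM over an all-NULL group is NULL.
  3: ids {17, 20, 21, 25, 35, 41} → SUM(o.amount)=1107
  8: ids {13, 19, 24, 42} → SUM(o.amount)=387
  10: ids {5, 9, 30, 36} → SUM(o.amount)=444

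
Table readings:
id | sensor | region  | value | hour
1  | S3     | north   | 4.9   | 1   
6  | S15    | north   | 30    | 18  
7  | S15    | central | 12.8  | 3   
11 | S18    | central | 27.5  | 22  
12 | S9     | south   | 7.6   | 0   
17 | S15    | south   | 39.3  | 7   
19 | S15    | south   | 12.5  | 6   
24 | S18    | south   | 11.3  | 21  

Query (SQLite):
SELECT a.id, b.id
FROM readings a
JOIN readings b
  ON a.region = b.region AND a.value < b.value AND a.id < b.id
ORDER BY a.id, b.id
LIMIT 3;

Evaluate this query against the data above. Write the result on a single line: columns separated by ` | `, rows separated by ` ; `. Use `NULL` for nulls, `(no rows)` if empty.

Pairs (a,b) with same region, a.value < b.value, a.id < b.id.
region groups: central:{7,11} north:{1,6} south:{12,17,19,24}
Ordered by (a.id, b.id); first 3.

1 | 6 ; 7 | 11 ; 12 | 17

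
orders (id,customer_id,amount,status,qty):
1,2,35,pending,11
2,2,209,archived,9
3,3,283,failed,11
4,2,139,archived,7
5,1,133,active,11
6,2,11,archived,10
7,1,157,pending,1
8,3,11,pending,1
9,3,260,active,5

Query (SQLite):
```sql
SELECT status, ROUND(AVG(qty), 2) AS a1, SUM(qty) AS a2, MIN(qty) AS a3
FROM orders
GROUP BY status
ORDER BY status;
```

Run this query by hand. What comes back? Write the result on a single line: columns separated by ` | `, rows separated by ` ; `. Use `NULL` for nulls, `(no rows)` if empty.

Group orders by status.
Per group compute: ROUND(AVG(qty), 2), SUM(qty), MIN(qty).
  active: ids {5, 9} → ROUND(AVG(qty), 2)=8, SUM(qty)=16, MIN(qty)=5
  archived: ids {2, 4, 6} → ROUND(AVG(qty), 2)=8.67, SUM(qty)=26, MIN(qty)=7
  failed: ids {3} → ROUND(AVG(qty), 2)=11, SUM(qty)=11, MIN(qty)=11
  pending: ids {1, 7, 8} → ROUND(AVG(qty), 2)=4.33, SUM(qty)=13, MIN(qty)=1

active | 8 | 16 | 5 ; archived | 8.67 | 26 | 7 ; failed | 11 | 11 | 11 ; pending | 4.33 | 13 | 1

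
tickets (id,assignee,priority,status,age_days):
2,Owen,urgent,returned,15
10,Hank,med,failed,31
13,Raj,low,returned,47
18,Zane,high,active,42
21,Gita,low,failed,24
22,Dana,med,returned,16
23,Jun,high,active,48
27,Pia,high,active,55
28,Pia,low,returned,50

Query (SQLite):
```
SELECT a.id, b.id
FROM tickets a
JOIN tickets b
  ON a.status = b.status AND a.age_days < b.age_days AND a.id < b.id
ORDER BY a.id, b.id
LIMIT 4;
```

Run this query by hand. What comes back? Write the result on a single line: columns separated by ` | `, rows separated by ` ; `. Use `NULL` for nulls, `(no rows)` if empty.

Pairs (a,b) with same status, a.age_days < b.age_days, a.id < b.id.
status groups: active:{18,23,27} failed:{10,21} returned:{2,13,22,28}
Ordered by (a.id, b.id); first 4.

2 | 13 ; 2 | 22 ; 2 | 28 ; 13 | 28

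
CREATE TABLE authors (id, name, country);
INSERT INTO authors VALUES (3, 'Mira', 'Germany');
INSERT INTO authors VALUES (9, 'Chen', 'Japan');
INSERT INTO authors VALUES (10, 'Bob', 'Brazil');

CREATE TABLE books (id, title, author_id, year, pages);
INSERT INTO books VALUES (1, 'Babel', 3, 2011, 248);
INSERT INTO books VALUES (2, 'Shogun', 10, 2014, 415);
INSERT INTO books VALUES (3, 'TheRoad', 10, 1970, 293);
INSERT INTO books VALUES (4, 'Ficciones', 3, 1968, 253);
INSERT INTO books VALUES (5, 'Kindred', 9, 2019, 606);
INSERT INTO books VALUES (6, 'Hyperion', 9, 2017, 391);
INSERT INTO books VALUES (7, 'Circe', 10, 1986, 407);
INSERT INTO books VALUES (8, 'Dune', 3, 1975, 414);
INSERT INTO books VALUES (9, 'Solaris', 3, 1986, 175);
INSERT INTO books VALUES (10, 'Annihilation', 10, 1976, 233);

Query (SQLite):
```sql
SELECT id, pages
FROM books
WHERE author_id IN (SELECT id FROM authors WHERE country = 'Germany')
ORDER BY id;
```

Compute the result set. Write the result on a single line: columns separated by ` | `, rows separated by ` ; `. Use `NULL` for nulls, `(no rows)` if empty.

1 | 248 ; 4 | 253 ; 8 | 414 ; 9 | 175

Inner query: authors.id where country = 'Germany'.
Outer: keep books rows whose author_id is in that set.
Inner query → {3}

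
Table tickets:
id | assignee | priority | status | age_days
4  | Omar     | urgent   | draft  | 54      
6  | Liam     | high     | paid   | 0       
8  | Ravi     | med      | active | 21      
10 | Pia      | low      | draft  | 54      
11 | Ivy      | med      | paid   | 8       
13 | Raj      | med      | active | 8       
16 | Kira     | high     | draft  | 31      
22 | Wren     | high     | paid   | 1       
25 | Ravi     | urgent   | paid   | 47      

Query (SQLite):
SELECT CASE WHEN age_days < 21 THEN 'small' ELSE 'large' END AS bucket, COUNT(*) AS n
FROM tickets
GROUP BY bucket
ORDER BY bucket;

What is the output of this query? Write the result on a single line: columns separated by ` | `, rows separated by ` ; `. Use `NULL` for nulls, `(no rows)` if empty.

Bucket rows by age_days < 21 → 'small' else 'large'; count each bucket.

large | 5 ; small | 4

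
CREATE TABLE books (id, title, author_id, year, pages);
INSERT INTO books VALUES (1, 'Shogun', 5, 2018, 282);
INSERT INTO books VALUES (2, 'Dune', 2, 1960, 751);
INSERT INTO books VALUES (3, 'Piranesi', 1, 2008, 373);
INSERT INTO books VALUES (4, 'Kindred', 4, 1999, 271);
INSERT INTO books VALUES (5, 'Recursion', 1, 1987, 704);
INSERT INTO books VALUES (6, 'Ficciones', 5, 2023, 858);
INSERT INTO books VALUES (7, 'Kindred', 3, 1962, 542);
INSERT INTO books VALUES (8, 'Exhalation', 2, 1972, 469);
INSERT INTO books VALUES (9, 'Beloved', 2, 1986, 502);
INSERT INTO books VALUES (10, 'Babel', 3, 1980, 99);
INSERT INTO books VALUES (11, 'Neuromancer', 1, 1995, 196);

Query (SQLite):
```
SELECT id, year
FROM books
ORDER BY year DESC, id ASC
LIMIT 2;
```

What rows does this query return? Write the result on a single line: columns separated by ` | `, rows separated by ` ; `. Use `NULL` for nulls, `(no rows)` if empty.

6 | 2023 ; 1 | 2018

Sort by year desc, tiebreak id asc: (2023, id=6), (2018, id=1), (2008, id=3), (1999, id=4), (1995, id=11) …. Take first 2.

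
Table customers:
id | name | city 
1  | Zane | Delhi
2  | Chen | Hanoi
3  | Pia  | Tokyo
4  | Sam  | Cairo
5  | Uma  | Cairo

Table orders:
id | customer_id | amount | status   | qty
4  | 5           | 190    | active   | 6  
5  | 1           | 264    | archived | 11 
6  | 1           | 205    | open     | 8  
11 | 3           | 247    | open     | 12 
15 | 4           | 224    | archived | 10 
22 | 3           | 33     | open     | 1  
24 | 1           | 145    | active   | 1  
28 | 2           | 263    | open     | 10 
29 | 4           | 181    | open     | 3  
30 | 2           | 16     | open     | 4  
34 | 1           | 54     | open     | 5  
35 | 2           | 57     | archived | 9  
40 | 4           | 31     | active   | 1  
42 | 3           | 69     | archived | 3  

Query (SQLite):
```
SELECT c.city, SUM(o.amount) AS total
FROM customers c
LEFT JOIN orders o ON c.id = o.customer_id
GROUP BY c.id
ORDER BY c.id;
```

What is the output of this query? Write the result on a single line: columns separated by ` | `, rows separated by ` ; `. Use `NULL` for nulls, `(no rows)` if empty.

Delhi | 668 ; Hanoi | 336 ; Tokyo | 349 ; Cairo | 436 ; Cairo | 190

LEFT JOIN keeps every customers row; unmatched ones get NULL for orders columns.
Group by customers.id and compute SUM(o.amount). SUM over an all-NULL group is NULL.
  1: ids {5, 6, 24, 34} → SUM(o.amount)=668
  2: ids {28, 30, 35} → SUM(o.amount)=336
  3: ids {11, 22, 42} → SUM(o.amount)=349
  4: ids {15, 29, 40} → SUM(o.amount)=436
  5: ids {4} → SUM(o.amount)=190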